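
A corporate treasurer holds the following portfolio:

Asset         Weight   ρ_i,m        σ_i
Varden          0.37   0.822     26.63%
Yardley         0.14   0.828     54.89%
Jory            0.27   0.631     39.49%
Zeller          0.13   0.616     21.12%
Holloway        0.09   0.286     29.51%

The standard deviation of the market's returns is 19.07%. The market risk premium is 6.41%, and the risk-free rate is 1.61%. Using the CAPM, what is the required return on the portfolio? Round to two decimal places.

9.56%

β_Varden = 0.822 × 26.63% / 19.07% = 1.1479
β_Yardley = 0.828 × 54.89% / 19.07% = 2.3833
β_Jory = 0.631 × 39.49% / 19.07% = 1.3067
β_Zeller = 0.616 × 21.12% / 19.07% = 0.6822
β_Holloway = 0.286 × 29.51% / 19.07% = 0.4426
β_P = Σ w_i β_i = 0.37×1.1479 + 0.14×2.3833 + 0.27×1.3067 + 0.13×0.6822 + 0.09×0.4426 = 1.2397
E(R_P) = R_f + β_P × MRP = 1.61% + 1.2397 × 6.41% = 9.56%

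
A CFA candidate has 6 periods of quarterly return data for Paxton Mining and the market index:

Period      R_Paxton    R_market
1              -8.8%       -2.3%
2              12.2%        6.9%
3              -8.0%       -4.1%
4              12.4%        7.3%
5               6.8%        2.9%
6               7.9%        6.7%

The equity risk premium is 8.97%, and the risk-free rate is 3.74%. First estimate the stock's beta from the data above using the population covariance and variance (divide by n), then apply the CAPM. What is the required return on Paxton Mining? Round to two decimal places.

20.50%

Mean R_i = (-8.8 + 12.2 − 8.0 + 12.4 + 6.8 + 7.9) / 6 = 3.7500%
Mean R_m = (-2.3 + 6.9 − 4.1 + 7.3 + 2.9 + 6.7) / 6 = 2.9000%
Σ(R_i − R̄_i)(R_m − R̄_m) = 235.1400  ⇒  Cov = 235.1400 / 6 = 39.1900
Σ(R_m − R̄_m)² = 125.8400  ⇒  Var(R_m) = 125.8400 / 6 = 20.9733
β = Cov / Var(R_m) = 39.1900 / 20.9733 = 1.8686
E(R) = R_f + β × MRP = 3.74% + 1.8686 × 8.97% = 20.50%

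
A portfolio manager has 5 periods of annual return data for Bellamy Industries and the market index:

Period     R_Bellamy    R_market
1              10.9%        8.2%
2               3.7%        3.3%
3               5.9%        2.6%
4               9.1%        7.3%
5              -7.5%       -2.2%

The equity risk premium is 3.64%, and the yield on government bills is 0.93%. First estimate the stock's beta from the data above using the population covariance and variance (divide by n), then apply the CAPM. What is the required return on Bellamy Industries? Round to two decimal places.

Mean R_i = (10.9 + 3.7 + 5.9 + 9.1 − 7.5) / 5 = 4.4200%
Mean R_m = (8.2 + 3.3 + 2.6 + 7.3 − 2.2) / 5 = 3.8400%
Σ(R_i − R̄_i)(R_m − R̄_m) = 114.9960  ⇒  Cov = 114.9960 / 5 = 22.9992
Σ(R_m − R̄_m)² = 69.2920  ⇒  Var(R_m) = 69.2920 / 5 = 13.8584
β = Cov / Var(R_m) = 22.9992 / 13.8584 = 1.6596
E(R) = R_f + β × MRP = 0.93% + 1.6596 × 3.64% = 6.97%

6.97%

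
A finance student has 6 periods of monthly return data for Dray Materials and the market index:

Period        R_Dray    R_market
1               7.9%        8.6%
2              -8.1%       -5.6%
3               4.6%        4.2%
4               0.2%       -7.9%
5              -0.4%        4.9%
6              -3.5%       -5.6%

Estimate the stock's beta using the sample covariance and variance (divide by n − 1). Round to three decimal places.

Mean R_i = (7.9 − 8.1 + 4.6 + 0.2 − 0.4 − 3.5) / 6 = 0.1167%
Mean R_m = (8.6 − 5.6 + 4.2 − 7.9 + 4.9 − 5.6) / 6 = -0.2333%
Σ(R_i − R̄_i)(R_m − R̄_m) = 148.8433  ⇒  Cov = 148.8433 / 5 = 29.7687
Σ(R_m − R̄_m)² = 240.4133  ⇒  Var(R_m) = 240.4133 / 5 = 48.0827
β = Cov / Var(R_m) = 29.7687 / 48.0827 = 0.6191

0.619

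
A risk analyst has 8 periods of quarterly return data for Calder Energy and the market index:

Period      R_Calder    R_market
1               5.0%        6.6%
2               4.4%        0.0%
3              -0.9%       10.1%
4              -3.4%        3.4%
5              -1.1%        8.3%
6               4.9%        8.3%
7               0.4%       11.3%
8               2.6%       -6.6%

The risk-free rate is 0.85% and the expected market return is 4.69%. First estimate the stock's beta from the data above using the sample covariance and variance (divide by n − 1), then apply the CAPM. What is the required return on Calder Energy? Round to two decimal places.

0.39%

Mean R_i = (5.0 + 4.4 − 0.9 − 3.4 − 1.1 + 4.9 + 0.4 + 2.6) / 8 = 1.4875%
Mean R_m = (6.6 + 0.0 + 10.1 + 3.4 + 8.3 + 8.3 + 11.3 − 6.6) / 8 = 5.1750%
Σ(R_i − R̄_i)(R_m − R̄_m) = -30.3325  ⇒  Cov = -30.3325 / 7 = -4.3332
Σ(R_m − R̄_m)² = 251.9150  ⇒  Var(R_m) = 251.9150 / 7 = 35.9879
β = Cov / Var(R_m) = -4.3332 / 35.9879 = -0.1204
MRP = 4.69% − 0.85% = 3.84%
E(R) = R_f + β × MRP = 0.85% + -0.1204 × 3.84% = 0.39%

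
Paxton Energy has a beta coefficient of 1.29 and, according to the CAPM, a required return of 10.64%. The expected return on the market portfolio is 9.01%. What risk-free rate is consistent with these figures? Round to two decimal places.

3.39%

E(R) = R_f + β(E(R_m) − R_f) = R_f(1 − β) + β·E(R_m)
10.64% = R_f × (1 − 1.29) + 1.29 × 9.01%
10.64% = R_f × -0.29 + 11.6229%
R_f = (10.64% − 11.6229%) / -0.29 = 3.39%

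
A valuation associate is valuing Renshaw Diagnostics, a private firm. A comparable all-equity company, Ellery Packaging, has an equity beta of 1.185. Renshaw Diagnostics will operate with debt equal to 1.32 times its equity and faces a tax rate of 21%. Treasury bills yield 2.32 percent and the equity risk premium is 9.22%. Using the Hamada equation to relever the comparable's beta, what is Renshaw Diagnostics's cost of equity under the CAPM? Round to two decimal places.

β_L = β_U × [1 + (1 − t)(D/E)] = 1.185 × [1 + (1 − 0.21) × 1.32]
    = 1.185 × [1 + 0.79 × 1.32] = 1.185 × 2.0428 = 2.4207
E(R) = R_f + β_L × MRP = 2.32% + 2.4207 × 9.22% = 24.64%

24.64%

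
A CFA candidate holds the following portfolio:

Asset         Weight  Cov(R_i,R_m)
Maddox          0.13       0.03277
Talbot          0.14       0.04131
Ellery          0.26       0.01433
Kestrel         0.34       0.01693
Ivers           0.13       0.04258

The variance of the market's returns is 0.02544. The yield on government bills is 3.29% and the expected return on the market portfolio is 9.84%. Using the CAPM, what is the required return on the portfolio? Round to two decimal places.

9.74%

β_Maddox = 0.03277 / 0.02544 = 1.2881
β_Talbot = 0.04131 / 0.02544 = 1.6238
β_Ellery = 0.01433 / 0.02544 = 0.5633
β_Kestrel = 0.01693 / 0.02544 = 0.6655
β_Ivers = 0.04258 / 0.02544 = 1.6737
β_P = Σ w_i β_i = 0.13×1.2881 + 0.14×1.6238 + 0.26×0.5633 + 0.34×0.6655 + 0.13×1.6737 = 0.9851
MRP = 9.84% − 3.29% = 6.55%
E(R_P) = R_f + β_P × MRP = 3.29% + 0.9851 × 6.55% = 9.74%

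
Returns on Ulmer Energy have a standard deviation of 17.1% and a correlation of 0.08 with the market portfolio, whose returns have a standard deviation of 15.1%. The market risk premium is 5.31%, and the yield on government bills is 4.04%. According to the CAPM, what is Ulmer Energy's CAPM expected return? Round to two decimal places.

4.52%

β = ρ × σ_i / σ_m = 0.08 × 17.1% / 15.1% = 0.0906
E(R) = 4.04% + 0.0906 × 5.31% = 4.52%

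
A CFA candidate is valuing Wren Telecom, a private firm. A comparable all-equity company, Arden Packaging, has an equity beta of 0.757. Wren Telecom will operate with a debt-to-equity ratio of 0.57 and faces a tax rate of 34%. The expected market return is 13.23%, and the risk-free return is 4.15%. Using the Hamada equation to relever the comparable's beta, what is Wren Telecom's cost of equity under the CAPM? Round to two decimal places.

β_L = β_U × [1 + (1 − t)(D/E)] = 0.757 × [1 + (1 − 0.34) × 0.57]
    = 0.757 × [1 + 0.66 × 0.57] = 0.757 × 1.3762 = 1.0418
MRP = 13.23% − 4.15% = 9.08%
E(R) = R_f + β_L × MRP = 4.15% + 1.0418 × 9.08% = 13.61%

13.61%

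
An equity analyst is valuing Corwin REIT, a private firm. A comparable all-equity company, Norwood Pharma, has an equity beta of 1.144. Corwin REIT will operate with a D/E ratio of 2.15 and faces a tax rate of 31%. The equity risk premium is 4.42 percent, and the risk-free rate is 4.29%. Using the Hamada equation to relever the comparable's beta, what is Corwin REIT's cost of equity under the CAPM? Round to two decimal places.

16.85%

β_L = β_U × [1 + (1 − t)(D/E)] = 1.144 × [1 + (1 − 0.31) × 2.15]
    = 1.144 × [1 + 0.69 × 2.15] = 1.144 × 2.4835 = 2.8411
E(R) = R_f + β_L × MRP = 4.29% + 2.8411 × 4.42% = 16.85%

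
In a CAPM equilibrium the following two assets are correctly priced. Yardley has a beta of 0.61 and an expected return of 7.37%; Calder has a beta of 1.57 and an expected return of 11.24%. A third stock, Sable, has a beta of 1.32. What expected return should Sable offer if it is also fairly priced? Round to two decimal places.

MRP (SML slope) = (11.24% − 7.37%) / (1.57 − 0.61) = 3.87% / 0.96 = 4.0313%
R_f (intercept) = 7.37% − 0.61 × 4.0313% = 4.9109%
E(R_Sable) = R_f + β × MRP = 4.9109% + 1.32 × 4.0313% = 10.23%

10.23%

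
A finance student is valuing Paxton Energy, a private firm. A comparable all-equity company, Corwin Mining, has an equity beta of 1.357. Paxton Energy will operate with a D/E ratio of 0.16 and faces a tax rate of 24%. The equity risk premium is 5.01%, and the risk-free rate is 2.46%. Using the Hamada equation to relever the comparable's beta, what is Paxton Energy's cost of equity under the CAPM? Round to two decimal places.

10.09%

β_L = β_U × [1 + (1 − t)(D/E)] = 1.357 × [1 + (1 − 0.24) × 0.16]
    = 1.357 × [1 + 0.76 × 0.16] = 1.357 × 1.1216 = 1.5220
E(R) = R_f + β_L × MRP = 2.46% + 1.5220 × 5.01% = 10.09%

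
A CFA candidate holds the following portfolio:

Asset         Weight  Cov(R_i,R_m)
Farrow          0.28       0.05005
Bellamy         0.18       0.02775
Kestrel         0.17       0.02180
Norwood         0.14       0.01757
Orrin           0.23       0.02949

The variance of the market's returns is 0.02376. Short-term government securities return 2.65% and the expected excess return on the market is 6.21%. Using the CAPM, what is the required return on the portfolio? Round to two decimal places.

11.00%

β_Farrow = 0.05005 / 0.02376 = 2.1065
β_Bellamy = 0.02775 / 0.02376 = 1.1679
β_Kestrel = 0.02180 / 0.02376 = 0.9175
β_Norwood = 0.01757 / 0.02376 = 0.7395
β_Orrin = 0.02949 / 0.02376 = 1.2412
β_P = Σ w_i β_i = 0.28×2.1065 + 0.18×1.1679 + 0.17×0.9175 + 0.14×0.7395 + 0.23×1.2412 = 1.3450
E(R_P) = R_f + β_P × MRP = 2.65% + 1.3450 × 6.21% = 11.00%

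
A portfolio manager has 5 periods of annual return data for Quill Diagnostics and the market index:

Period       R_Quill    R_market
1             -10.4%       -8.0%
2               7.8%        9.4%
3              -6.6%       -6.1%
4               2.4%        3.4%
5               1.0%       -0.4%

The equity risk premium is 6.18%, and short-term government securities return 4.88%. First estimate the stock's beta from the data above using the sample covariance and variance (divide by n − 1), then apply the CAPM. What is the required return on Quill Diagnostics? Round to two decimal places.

11.12%

Mean R_i = (-10.4 + 7.8 − 6.6 + 2.4 + 1.0) / 5 = -1.1600%
Mean R_m = (-8.0 + 9.4 − 6.1 + 3.4 − 0.4) / 5 = -0.3400%
Σ(R_i − R̄_i)(R_m − R̄_m) = 202.5680  ⇒  Cov = 202.5680 / 4 = 50.6420
Σ(R_m − R̄_m)² = 200.7120  ⇒  Var(R_m) = 200.7120 / 4 = 50.1780
β = Cov / Var(R_m) = 50.6420 / 50.1780 = 1.0092
E(R) = R_f + β × MRP = 4.88% + 1.0092 × 6.18% = 11.12%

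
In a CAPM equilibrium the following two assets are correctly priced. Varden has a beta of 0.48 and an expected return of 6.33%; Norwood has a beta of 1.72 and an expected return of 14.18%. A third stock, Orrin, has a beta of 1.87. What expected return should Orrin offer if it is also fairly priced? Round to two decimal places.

MRP (SML slope) = (14.18% − 6.33%) / (1.72 − 0.48) = 7.85% / 1.24 = 6.3306%
R_f (intercept) = 6.33% − 0.48 × 6.3306% = 3.2913%
E(R_Orrin) = R_f + β × MRP = 3.2913% + 1.87 × 6.3306% = 15.13%

15.13%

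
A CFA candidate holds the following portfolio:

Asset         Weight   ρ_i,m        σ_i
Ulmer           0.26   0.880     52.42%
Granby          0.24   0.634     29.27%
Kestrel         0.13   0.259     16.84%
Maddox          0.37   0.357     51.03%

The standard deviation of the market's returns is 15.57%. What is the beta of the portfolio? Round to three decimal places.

β_Ulmer = 0.880 × 52.42% / 15.57% = 2.9627
β_Granby = 0.634 × 29.27% / 15.57% = 1.1919
β_Kestrel = 0.259 × 16.84% / 15.57% = 0.2801
β_Maddox = 0.357 × 51.03% / 15.57% = 1.1701
β_P = Σ w_i β_i = 0.26×2.9627 + 0.24×1.1919 + 0.13×0.2801 + 0.37×1.1701 = 1.5257

1.526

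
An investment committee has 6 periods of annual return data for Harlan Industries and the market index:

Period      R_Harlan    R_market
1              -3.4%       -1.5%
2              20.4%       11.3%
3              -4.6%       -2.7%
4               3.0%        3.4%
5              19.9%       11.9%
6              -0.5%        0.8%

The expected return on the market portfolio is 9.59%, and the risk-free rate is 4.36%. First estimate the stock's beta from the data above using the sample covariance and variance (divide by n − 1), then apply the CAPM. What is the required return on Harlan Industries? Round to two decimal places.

13.71%

Mean R_i = (-3.4 + 20.4 − 4.6 + 3.0 + 19.9 − 0.5) / 6 = 5.8000%
Mean R_m = (-1.5 + 11.3 − 2.7 + 3.4 + 11.9 + 0.8) / 6 = 3.8667%
Σ(R_i − R̄_i)(R_m − R̄_m) = 360.0900  ⇒  Cov = 360.0900 / 5 = 72.0180
Σ(R_m − R̄_m)² = 201.3333  ⇒  Var(R_m) = 201.3333 / 5 = 40.2667
β = Cov / Var(R_m) = 72.0180 / 40.2667 = 1.7885
MRP = 9.59% − 4.36% = 5.23%
E(R) = R_f + β × MRP = 4.36% + 1.7885 × 5.23% = 13.71%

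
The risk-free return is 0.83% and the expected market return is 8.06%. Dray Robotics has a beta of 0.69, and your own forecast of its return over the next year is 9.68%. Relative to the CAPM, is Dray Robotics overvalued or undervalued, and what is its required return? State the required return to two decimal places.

Undervalued; required return 5.82%

MRP = 8.06% − 0.83% = 7.23%
Required return = R_f + β·MRP = 0.83% + 0.69 × 7.23% = 5.82%
Forecast 9.68% > required 5.82% → the stock plots above the SML → undervalued.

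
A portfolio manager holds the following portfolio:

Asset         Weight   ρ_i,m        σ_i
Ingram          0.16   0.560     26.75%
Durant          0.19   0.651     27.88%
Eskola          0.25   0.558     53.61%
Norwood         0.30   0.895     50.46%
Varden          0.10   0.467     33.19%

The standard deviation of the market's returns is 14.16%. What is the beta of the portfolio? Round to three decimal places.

2.007

β_Ingram = 0.560 × 26.75% / 14.16% = 1.0579
β_Durant = 0.651 × 27.88% / 14.16% = 1.2818
β_Eskola = 0.558 × 53.61% / 14.16% = 2.1126
β_Norwood = 0.895 × 50.46% / 14.16% = 3.1894
β_Varden = 0.467 × 33.19% / 14.16% = 1.0946
β_P = Σ w_i β_i = 0.16×1.0579 + 0.19×1.2818 + 0.25×2.1126 + 0.30×3.1894 + 0.10×1.0946 = 2.0072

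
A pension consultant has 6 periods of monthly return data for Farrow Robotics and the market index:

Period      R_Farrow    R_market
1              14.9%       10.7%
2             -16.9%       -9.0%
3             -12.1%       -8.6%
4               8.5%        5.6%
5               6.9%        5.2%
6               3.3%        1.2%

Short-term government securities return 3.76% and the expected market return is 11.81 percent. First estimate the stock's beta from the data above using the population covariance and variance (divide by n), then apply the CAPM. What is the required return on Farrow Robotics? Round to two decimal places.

16.12%

Mean R_i = (14.9 − 16.9 − 12.1 + 8.5 + 6.9 + 3.3) / 6 = 0.7667%
Mean R_m = (10.7 − 9.0 − 8.6 + 5.6 + 5.2 + 1.2) / 6 = 0.8500%
Σ(R_i − R̄_i)(R_m − R̄_m) = 499.1200  ⇒  Cov = 499.1200 / 6 = 83.1867
Σ(R_m − R̄_m)² = 324.9550  ⇒  Var(R_m) = 324.9550 / 6 = 54.1592
β = Cov / Var(R_m) = 83.1867 / 54.1592 = 1.5360
MRP = 11.81% − 3.76% = 8.05%
E(R) = R_f + β × MRP = 3.76% + 1.5360 × 8.05% = 16.12%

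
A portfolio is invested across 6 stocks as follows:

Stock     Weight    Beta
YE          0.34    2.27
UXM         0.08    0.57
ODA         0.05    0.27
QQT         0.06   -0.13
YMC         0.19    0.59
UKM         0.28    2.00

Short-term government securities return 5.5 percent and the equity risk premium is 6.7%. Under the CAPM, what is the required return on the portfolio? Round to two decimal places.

15.52%

β_P = Σ w_i β_i = 0.34×2.27 + 0.08×0.57 + 0.05×0.27 + 0.06×-0.13 + 0.19×0.59 + 0.28×2.00 = 1.4952
E(R_P) = R_f + β_P × MRP = 5.5% + 1.4952 × 6.7% = 15.52%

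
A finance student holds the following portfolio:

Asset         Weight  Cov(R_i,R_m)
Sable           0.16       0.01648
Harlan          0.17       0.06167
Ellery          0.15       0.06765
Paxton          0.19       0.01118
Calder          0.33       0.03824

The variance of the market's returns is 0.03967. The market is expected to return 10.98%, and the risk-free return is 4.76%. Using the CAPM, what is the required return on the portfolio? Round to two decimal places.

10.72%

β_Sable = 0.01648 / 0.03967 = 0.4154
β_Harlan = 0.06167 / 0.03967 = 1.5546
β_Ellery = 0.06765 / 0.03967 = 1.7053
β_Paxton = 0.01118 / 0.03967 = 0.2818
β_Calder = 0.03824 / 0.03967 = 0.9640
β_P = Σ w_i β_i = 0.16×0.4154 + 0.17×1.5546 + 0.15×1.7053 + 0.19×0.2818 + 0.33×0.9640 = 0.9582
MRP = 10.98% − 4.76% = 6.22%
E(R_P) = R_f + β_P × MRP = 4.76% + 0.9582 × 6.22% = 10.72%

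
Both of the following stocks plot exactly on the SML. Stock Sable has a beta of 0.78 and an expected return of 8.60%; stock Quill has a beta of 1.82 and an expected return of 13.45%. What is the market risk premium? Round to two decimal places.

4.66%

Both satisfy E(R) = R_f + β·MRP, so the slope of the SML is
MRP = (13.45% − 8.60%) / (1.82 − 0.78) = 4.85% / 1.04 = 4.6635%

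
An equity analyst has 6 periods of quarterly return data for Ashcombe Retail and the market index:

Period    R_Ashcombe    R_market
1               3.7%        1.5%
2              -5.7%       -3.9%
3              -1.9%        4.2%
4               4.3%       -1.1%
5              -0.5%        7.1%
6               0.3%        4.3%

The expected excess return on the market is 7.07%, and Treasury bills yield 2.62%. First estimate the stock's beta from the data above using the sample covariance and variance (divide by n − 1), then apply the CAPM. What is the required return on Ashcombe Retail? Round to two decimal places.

Mean R_i = (3.7 − 5.7 − 1.9 + 4.3 − 0.5 + 0.3) / 6 = 0.0333%
Mean R_m = (1.5 − 3.9 + 4.2 − 1.1 + 7.1 + 4.3) / 6 = 2.0167%
Σ(R_i − R̄_i)(R_m − R̄_m) = 12.4067  ⇒  Cov = 12.4067 / 5 = 2.4813
Σ(R_m − R̄_m)² = 80.8083  ⇒  Var(R_m) = 80.8083 / 5 = 16.1617
β = Cov / Var(R_m) = 2.4813 / 16.1617 = 0.1535
E(R) = R_f + β × MRP = 2.62% + 0.1535 × 7.07% = 3.71%

3.71%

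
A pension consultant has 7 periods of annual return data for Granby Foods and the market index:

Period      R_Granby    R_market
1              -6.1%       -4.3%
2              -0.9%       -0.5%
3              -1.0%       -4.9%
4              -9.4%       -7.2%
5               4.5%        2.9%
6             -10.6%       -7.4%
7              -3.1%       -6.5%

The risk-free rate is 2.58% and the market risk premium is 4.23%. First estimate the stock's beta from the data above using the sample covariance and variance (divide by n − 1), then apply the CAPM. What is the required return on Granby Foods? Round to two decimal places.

Mean R_i = (-6.1 − 0.9 − 1.0 − 9.4 + 4.5 − 10.6 − 3.1) / 7 = -3.8000%
Mean R_m = (-4.3 − 0.5 − 4.9 − 7.2 + 2.9 − 7.4 − 6.5) / 7 = -3.9857%
Σ(R_i − R̄_i)(R_m − R̄_m) = 104.8800  ⇒  Cov = 104.8800 / 6 = 17.4800
Σ(R_m − R̄_m)² = 88.8086  ⇒  Var(R_m) = 88.8086 / 6 = 14.8014
β = Cov / Var(R_m) = 17.4800 / 14.8014 = 1.1810
E(R) = R_f + β × MRP = 2.58% + 1.1810 × 4.23% = 7.58%

7.58%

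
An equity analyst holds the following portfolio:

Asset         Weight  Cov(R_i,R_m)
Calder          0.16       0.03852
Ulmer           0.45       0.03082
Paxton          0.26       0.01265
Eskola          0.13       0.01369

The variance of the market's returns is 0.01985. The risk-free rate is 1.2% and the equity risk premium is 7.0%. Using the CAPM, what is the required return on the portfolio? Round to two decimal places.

10.05%

β_Calder = 0.03852 / 0.01985 = 1.9406
β_Ulmer = 0.03082 / 0.01985 = 1.5526
β_Paxton = 0.01265 / 0.01985 = 0.6373
β_Eskola = 0.01369 / 0.01985 = 0.6897
β_P = Σ w_i β_i = 0.16×1.9406 + 0.45×1.5526 + 0.26×0.6373 + 0.13×0.6897 = 1.2645
E(R_P) = R_f + β_P × MRP = 1.2% + 1.2645 × 7.0% = 10.05%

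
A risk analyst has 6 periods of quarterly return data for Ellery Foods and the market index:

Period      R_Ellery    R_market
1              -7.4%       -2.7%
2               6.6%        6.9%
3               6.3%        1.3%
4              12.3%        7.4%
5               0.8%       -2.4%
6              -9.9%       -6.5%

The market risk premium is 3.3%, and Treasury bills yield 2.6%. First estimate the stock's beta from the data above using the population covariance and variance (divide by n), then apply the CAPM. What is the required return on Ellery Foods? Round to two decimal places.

Mean R_i = (-7.4 + 6.6 + 6.3 + 12.3 + 0.8 − 9.9) / 6 = 1.4500%
Mean R_m = (-2.7 + 6.9 + 1.3 + 7.4 − 2.4 − 6.5) / 6 = 0.6667%
Σ(R_i − R̄_i)(R_m − R̄_m) = 221.3600  ⇒  Cov = 221.3600 / 6 = 36.8933
Σ(R_m − R̄_m)² = 156.6933  ⇒  Var(R_m) = 156.6933 / 6 = 26.1156
β = Cov / Var(R_m) = 36.8933 / 26.1156 = 1.4127
E(R) = R_f + β × MRP = 2.6% + 1.4127 × 3.3% = 7.26%

7.26%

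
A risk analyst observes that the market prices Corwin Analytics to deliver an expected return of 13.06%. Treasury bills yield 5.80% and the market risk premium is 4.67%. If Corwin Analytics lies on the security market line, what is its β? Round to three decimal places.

β = (E(R) − R_f) / MRP = (13.06% − 5.80%) / 4.67% = 7.26% / 4.67% = 1.555

1.555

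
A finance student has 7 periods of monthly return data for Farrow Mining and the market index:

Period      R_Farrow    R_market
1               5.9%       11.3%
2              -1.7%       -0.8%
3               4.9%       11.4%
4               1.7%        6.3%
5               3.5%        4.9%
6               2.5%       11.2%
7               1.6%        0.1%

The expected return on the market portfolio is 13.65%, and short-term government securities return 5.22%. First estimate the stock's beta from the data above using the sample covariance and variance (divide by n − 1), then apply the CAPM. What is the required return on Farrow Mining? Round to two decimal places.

8.43%

Mean R_i = (5.9 − 1.7 + 4.9 + 1.7 + 3.5 + 2.5 + 1.6) / 7 = 2.6286%
Mean R_m = (11.3 − 0.8 + 11.4 + 6.3 + 4.9 + 11.2 + 0.1) / 7 = 6.3429%
Σ(R_i − R̄_i)(R_m − R̄_m) = 63.2014  ⇒  Cov = 63.2014 / 6 = 10.5336
Σ(R_m − R̄_m)² = 165.8171  ⇒  Var(R_m) = 165.8171 / 6 = 27.6362
β = Cov / Var(R_m) = 10.5336 / 27.6362 = 0.3812
MRP = 13.65% − 5.22% = 8.43%
E(R) = R_f + β × MRP = 5.22% + 0.3812 × 8.43% = 8.43%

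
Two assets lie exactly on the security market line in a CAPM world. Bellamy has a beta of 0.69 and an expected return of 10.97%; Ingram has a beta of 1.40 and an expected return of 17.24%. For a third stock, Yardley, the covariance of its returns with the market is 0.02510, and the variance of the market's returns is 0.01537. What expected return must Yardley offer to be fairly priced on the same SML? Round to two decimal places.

MRP = (17.24% − 10.97%) / (1.40 − 0.69) = 8.8310%
R_f = 10.97% − 0.69 × 8.8310% = 4.8766%
β_Yardley = Cov / Var(R_m) = 0.02510 / 0.01537 = 1.6331
E(R_Yardley) = R_f + β × MRP = 4.8766% + 1.6331 × 8.8310% = 19.30%

19.30%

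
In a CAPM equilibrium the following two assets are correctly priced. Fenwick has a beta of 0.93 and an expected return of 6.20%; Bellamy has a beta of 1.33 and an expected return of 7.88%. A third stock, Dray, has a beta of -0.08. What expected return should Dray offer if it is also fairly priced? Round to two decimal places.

MRP (SML slope) = (7.88% − 6.20%) / (1.33 − 0.93) = 1.68% / 0.40 = 4.2000%
R_f (intercept) = 6.20% − 0.93 × 4.2000% = 2.2940%
E(R_Dray) = R_f + β × MRP = 2.2940% + -0.08 × 4.2000% = 1.96%

1.96%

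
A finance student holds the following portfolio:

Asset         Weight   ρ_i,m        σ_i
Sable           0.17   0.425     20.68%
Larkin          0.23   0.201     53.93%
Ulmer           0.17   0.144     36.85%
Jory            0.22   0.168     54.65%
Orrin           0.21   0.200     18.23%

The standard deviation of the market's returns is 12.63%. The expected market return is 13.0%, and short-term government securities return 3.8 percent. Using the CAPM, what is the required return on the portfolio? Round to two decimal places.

β_Sable = 0.425 × 20.68% / 12.63% = 0.6959
β_Larkin = 0.201 × 53.93% / 12.63% = 0.8583
β_Ulmer = 0.144 × 36.85% / 12.63% = 0.4201
β_Jory = 0.168 × 54.65% / 12.63% = 0.7269
β_Orrin = 0.200 × 18.23% / 12.63% = 0.2887
β_P = Σ w_i β_i = 0.17×0.6959 + 0.23×0.8583 + 0.17×0.4201 + 0.22×0.7269 + 0.21×0.2887 = 0.6077
MRP = 13.0% − 3.8% = 9.20%
E(R_P) = R_f + β_P × MRP = 3.8% + 0.6077 × 9.2% = 9.39%

9.39%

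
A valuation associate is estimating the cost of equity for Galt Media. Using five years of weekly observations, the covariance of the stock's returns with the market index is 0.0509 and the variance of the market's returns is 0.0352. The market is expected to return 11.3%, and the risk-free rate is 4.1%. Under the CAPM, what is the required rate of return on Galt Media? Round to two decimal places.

β = Cov(R_i, R_m) / Var(R_m) = 0.0509 / 0.0352 = 1.4460
MRP = 11.3% − 4.1% = 7.20%
E(R) = R_f + β × MRP = 4.1% + 1.4460 × 7.2% = 14.51%

14.51%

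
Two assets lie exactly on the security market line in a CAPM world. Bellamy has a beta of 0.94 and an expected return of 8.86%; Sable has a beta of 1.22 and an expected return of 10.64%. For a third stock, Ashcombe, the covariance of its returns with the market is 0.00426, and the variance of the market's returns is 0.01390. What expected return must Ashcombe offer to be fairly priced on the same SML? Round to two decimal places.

4.83%

MRP = (10.64% − 8.86%) / (1.22 − 0.94) = 6.3571%
R_f = 8.86% − 0.94 × 6.3571% = 2.8843%
β_Ashcombe = Cov / Var(R_m) = 0.00426 / 0.01390 = 0.3065
E(R_Ashcombe) = R_f + β × MRP = 2.8843% + 0.3065 × 6.3571% = 4.83%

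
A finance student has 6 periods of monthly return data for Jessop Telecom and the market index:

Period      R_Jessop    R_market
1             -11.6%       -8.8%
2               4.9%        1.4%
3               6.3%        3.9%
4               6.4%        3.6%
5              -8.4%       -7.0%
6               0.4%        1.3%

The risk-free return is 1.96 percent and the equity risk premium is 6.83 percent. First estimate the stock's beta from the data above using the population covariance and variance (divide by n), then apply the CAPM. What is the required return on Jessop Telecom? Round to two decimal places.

Mean R_i = (-11.6 + 4.9 + 6.3 + 6.4 − 8.4 + 0.4) / 6 = -0.3333%
Mean R_m = (-8.8 + 1.4 + 3.9 + 3.6 − 7.0 + 1.3) / 6 = -0.9333%
Σ(R_i − R̄_i)(R_m − R̄_m) = 214.0033  ⇒  Cov = 214.0033 / 6 = 35.6672
Σ(R_m − R̄_m)² = 153.0333  ⇒  Var(R_m) = 153.0333 / 6 = 25.5056
β = Cov / Var(R_m) = 35.6672 / 25.5056 = 1.3984
E(R) = R_f + β × MRP = 1.96% + 1.3984 × 6.83% = 11.51%

11.51%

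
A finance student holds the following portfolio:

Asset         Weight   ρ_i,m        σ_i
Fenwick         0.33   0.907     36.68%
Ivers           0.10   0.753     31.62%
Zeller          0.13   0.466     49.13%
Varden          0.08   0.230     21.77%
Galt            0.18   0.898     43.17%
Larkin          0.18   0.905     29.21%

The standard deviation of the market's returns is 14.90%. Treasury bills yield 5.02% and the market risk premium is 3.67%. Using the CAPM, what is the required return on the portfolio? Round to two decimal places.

12.03%

β_Fenwick = 0.907 × 36.68% / 14.90% = 2.2328
β_Ivers = 0.753 × 31.62% / 14.90% = 1.5980
β_Zeller = 0.466 × 49.13% / 14.90% = 1.5365
β_Varden = 0.230 × 21.77% / 14.90% = 0.3360
β_Galt = 0.898 × 43.17% / 14.90% = 2.6018
β_Larkin = 0.905 × 29.21% / 14.90% = 1.7742
β_P = Σ w_i β_i = 0.33×2.2328 + 0.10×1.5980 + 0.13×1.5365 + 0.08×0.3360 + 0.18×2.6018 + 0.18×1.7742 = 1.9109
E(R_P) = R_f + β_P × MRP = 5.02% + 1.9109 × 3.67% = 12.03%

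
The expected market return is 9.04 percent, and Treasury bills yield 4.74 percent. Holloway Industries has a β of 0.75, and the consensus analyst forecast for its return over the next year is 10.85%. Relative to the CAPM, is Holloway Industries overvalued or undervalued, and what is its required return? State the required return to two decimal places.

Undervalued; required return 7.97%

MRP = 9.04% − 4.74% = 4.30%
Required return = R_f + β·MRP = 4.74% + 0.75 × 4.30% = 7.97%
Forecast 10.85% > required 7.97% → the stock plots above the SML → undervalued.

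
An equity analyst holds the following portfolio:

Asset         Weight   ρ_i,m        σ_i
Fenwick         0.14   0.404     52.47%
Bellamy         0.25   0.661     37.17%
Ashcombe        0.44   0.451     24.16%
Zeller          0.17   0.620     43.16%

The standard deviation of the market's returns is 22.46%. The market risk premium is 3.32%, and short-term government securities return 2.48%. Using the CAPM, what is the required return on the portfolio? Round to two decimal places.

5.21%

β_Fenwick = 0.404 × 52.47% / 22.46% = 0.9438
β_Bellamy = 0.661 × 37.17% / 22.46% = 1.0939
β_Ashcombe = 0.451 × 24.16% / 22.46% = 0.4851
β_Zeller = 0.620 × 43.16% / 22.46% = 1.1914
β_P = Σ w_i β_i = 0.14×0.9438 + 0.25×1.0939 + 0.44×0.4851 + 0.17×1.1914 = 0.8216
E(R_P) = R_f + β_P × MRP = 2.48% + 0.8216 × 3.32% = 5.21%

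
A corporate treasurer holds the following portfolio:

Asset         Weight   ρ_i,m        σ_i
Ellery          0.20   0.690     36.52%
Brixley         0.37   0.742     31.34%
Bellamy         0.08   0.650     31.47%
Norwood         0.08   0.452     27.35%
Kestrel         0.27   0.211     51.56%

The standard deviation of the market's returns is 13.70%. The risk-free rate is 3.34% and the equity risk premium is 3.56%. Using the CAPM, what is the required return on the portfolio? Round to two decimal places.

8.33%

β_Ellery = 0.690 × 36.52% / 13.70% = 1.8393
β_Brixley = 0.742 × 31.34% / 13.70% = 1.6974
β_Bellamy = 0.650 × 31.47% / 13.70% = 1.4931
β_Norwood = 0.452 × 27.35% / 13.70% = 0.9024
β_Kestrel = 0.211 × 51.56% / 13.70% = 0.7941
β_P = Σ w_i β_i = 0.20×1.8393 + 0.37×1.6974 + 0.08×1.4931 + 0.08×0.9024 + 0.27×0.7941 = 1.4019
E(R_P) = R_f + β_P × MRP = 3.34% + 1.4019 × 3.56% = 8.33%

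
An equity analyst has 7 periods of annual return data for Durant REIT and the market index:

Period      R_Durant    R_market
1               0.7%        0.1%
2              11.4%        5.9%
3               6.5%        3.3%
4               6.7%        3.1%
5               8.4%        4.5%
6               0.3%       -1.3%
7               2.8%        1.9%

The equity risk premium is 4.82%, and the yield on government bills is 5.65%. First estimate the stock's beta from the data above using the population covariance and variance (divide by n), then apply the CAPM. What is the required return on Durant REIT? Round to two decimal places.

13.48%

Mean R_i = (0.7 + 11.4 + 6.5 + 6.7 + 8.4 + 0.3 + 2.8) / 7 = 5.2571%
Mean R_m = (0.1 + 5.9 + 3.3 + 3.1 + 4.5 − 1.3 + 1.9) / 7 = 2.5000%
Σ(R_i − R̄_i)(R_m − R̄_m) = 60.2800  ⇒  Cov = 60.2800 / 7 = 8.6114
Σ(R_m − R̄_m)² = 37.1200  ⇒  Var(R_m) = 37.1200 / 7 = 5.3029
β = Cov / Var(R_m) = 8.6114 / 5.3029 = 1.6239
E(R) = R_f + β × MRP = 5.65% + 1.6239 × 4.82% = 13.48%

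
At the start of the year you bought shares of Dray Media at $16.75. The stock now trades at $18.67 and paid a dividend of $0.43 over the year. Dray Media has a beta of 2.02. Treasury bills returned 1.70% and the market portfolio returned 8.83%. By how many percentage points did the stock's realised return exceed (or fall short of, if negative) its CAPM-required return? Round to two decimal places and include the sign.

Realised HPR = (P1 + D1 − P0) / P0 = (18.67 + 0.43 − 16.75) / 16.75 = 2.35 / 16.75 = 14.0299%
MRP = 8.83% − 1.70% = 7.13%
CAPM required = R_f + β·MRP = 1.70% + 2.02 × 7.13% = 16.1026%
α = realised − required = 14.0299% − 16.1026% = -2.07%

-2.07%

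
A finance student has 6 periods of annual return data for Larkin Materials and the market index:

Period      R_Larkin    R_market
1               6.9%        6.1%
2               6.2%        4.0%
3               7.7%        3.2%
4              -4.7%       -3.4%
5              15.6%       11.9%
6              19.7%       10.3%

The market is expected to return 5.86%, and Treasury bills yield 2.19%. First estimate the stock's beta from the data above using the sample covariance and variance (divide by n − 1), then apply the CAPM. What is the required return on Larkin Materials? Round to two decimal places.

Mean R_i = (6.9 + 6.2 + 7.7 − 4.7 + 15.6 + 19.7) / 6 = 8.5667%
Mean R_m = (6.1 + 4.0 + 3.2 − 3.4 + 11.9 + 10.3) / 6 = 5.3500%
Σ(R_i − R̄_i)(R_m − R̄_m) = 221.0700  ⇒  Cov = 221.0700 / 5 = 44.2140
Σ(R_m − R̄_m)² = 150.9750  ⇒  Var(R_m) = 150.9750 / 5 = 30.1950
β = Cov / Var(R_m) = 44.2140 / 30.1950 = 1.4643
MRP = 5.86% − 2.19% = 3.67%
E(R) = R_f + β × MRP = 2.19% + 1.4643 × 3.67% = 7.56%

7.56%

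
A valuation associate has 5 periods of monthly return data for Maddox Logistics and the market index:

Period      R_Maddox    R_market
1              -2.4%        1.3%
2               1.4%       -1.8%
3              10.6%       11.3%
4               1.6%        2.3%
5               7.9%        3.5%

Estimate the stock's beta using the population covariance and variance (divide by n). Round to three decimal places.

0.863

Mean R_i = (-2.4 + 1.4 + 10.6 + 1.6 + 7.9) / 5 = 3.8200%
Mean R_m = (1.3 − 1.8 + 11.3 + 2.3 + 3.5) / 5 = 3.3200%
Σ(R_i − R̄_i)(R_m − R̄_m) = 82.0580  ⇒  Cov = 82.0580 / 5 = 16.4116
Σ(R_m − R̄_m)² = 95.0480  ⇒  Var(R_m) = 95.0480 / 5 = 19.0096
β = Cov / Var(R_m) = 16.4116 / 19.0096 = 0.8633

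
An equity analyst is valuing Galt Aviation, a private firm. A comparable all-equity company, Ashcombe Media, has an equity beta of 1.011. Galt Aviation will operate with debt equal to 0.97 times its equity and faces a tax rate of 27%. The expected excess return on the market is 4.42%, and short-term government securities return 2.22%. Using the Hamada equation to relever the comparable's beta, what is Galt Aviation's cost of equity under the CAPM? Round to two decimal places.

9.85%

β_L = β_U × [1 + (1 − t)(D/E)] = 1.011 × [1 + (1 − 0.27) × 0.97]
    = 1.011 × [1 + 0.73 × 0.97] = 1.011 × 1.7081 = 1.7269
E(R) = R_f + β_L × MRP = 2.22% + 1.7269 × 4.42% = 9.85%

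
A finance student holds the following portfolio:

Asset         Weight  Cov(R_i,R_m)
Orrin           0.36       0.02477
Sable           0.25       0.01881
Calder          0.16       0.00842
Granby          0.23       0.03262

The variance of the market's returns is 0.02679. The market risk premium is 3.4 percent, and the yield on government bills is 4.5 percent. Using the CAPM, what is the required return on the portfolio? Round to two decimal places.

7.35%

β_Orrin = 0.02477 / 0.02679 = 0.9246
β_Sable = 0.01881 / 0.02679 = 0.7021
β_Calder = 0.00842 / 0.02679 = 0.3143
β_Granby = 0.03262 / 0.02679 = 1.2176
β_P = Σ w_i β_i = 0.36×0.9246 + 0.25×0.7021 + 0.16×0.3143 + 0.23×1.2176 = 0.8387
E(R_P) = R_f + β_P × MRP = 4.5% + 0.8387 × 3.4% = 7.35%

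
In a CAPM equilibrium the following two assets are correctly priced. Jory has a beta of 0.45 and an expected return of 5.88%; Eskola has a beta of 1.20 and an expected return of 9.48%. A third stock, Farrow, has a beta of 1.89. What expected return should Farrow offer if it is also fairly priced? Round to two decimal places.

12.79%

MRP (SML slope) = (9.48% − 5.88%) / (1.20 − 0.45) = 3.60% / 0.75 = 4.8000%
R_f (intercept) = 5.88% − 0.45 × 4.8000% = 3.7200%
E(R_Farrow) = R_f + β × MRP = 3.7200% + 1.89 × 4.8000% = 12.79%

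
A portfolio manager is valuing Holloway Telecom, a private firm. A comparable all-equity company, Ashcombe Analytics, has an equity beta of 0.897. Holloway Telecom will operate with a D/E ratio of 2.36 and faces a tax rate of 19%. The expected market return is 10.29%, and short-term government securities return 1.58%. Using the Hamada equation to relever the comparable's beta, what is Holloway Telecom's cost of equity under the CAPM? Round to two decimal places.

β_L = β_U × [1 + (1 − t)(D/E)] = 0.897 × [1 + (1 − 0.19) × 2.36]
    = 0.897 × [1 + 0.81 × 2.36] = 0.897 × 2.9116 = 2.6117
MRP = 10.29% − 1.58% = 8.71%
E(R) = R_f + β_L × MRP = 1.58% + 2.6117 × 8.71% = 24.33%

24.33%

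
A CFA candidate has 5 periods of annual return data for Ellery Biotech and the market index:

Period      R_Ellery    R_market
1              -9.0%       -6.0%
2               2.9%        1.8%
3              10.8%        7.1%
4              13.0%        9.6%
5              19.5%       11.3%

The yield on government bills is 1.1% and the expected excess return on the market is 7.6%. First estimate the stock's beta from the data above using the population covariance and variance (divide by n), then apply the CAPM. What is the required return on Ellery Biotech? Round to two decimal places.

12.87%

Mean R_i = (-9.0 + 2.9 + 10.8 + 13.0 + 19.5) / 5 = 7.4400%
Mean R_m = (-6.0 + 1.8 + 7.1 + 9.6 + 11.3) / 5 = 4.7600%
Σ(R_i − R̄_i)(R_m − R̄_m) = 303.9780  ⇒  Cov = 303.9780 / 5 = 60.7956
Σ(R_m − R̄_m)² = 196.2120  ⇒  Var(R_m) = 196.2120 / 5 = 39.2424
β = Cov / Var(R_m) = 60.7956 / 39.2424 = 1.5492
E(R) = R_f + β × MRP = 1.1% + 1.5492 × 7.6% = 12.87%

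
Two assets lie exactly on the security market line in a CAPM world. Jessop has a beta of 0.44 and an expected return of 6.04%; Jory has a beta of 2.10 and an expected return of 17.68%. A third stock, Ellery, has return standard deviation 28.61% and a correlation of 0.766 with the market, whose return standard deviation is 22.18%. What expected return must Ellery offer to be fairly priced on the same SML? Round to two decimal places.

MRP = (17.68% − 6.04%) / (2.10 − 0.44) = 7.0120%
R_f = 6.04% − 0.44 × 7.0120% = 2.9547%
β_Ellery = ρ·σ_i/σ_m = 0.766 × 28.61 / 22.18 = 0.9881
E(R_Ellery) = R_f + β × MRP = 2.9547% + 0.9881 × 7.0120% = 9.88%

9.88%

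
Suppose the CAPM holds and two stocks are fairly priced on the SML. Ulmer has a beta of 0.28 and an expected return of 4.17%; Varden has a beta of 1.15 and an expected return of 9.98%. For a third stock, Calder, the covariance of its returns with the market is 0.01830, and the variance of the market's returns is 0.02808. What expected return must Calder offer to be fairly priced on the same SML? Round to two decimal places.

6.65%

MRP = (9.98% − 4.17%) / (1.15 − 0.28) = 6.6782%
R_f = 4.17% − 0.28 × 6.6782% = 2.3001%
β_Calder = Cov / Var(R_m) = 0.01830 / 0.02808 = 0.6517
E(R_Calder) = R_f + β × MRP = 2.3001% + 0.6517 × 6.6782% = 6.65%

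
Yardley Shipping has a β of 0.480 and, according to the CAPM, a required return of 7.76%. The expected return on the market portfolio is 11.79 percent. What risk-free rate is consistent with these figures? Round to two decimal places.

4.04%

E(R) = R_f + β(E(R_m) − R_f) = R_f(1 − β) + β·E(R_m)
7.76% = R_f × (1 − 0.480) + 0.480 × 11.79%
7.76% = R_f × 0.520 + 5.65920%
R_f = (7.76% − 5.65920%) / 0.520 = 4.04%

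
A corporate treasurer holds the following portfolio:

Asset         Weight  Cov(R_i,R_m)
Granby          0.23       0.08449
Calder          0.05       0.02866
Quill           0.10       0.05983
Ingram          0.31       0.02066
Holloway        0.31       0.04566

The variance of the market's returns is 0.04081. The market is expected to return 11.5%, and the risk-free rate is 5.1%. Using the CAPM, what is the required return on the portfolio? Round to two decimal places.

12.53%

β_Granby = 0.08449 / 0.04081 = 2.0703
β_Calder = 0.02866 / 0.04081 = 0.7023
β_Quill = 0.05983 / 0.04081 = 1.4661
β_Ingram = 0.02066 / 0.04081 = 0.5062
β_Holloway = 0.04566 / 0.04081 = 1.1188
β_P = Σ w_i β_i = 0.23×2.0703 + 0.05×0.7023 + 0.10×1.4661 + 0.31×0.5062 + 0.31×1.1188 = 1.1616
MRP = 11.5% − 5.1% = 6.40%
E(R_P) = R_f + β_P × MRP = 5.1% + 1.1616 × 6.4% = 12.53%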